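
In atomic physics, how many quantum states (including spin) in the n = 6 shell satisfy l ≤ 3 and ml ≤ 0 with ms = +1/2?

10

Orbitals with l ≤ 3 and ml ≤ 0, by l: l=0 → 1; l=1 → 2; l=2 → 3; l=3 → 4.
Orbitals: 1 + 2 + 3 + 4 = 10. With ms fixed to a single value there is one state per orbital, giving 10 states.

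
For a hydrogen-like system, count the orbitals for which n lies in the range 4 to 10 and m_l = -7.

6

For each n in the range, tally the orbitals obeying m_l = -7:
n=8 → 1; n=9 → 2; n=10 → 3.
Total orbitals: 1 + 2 + 3 = 6.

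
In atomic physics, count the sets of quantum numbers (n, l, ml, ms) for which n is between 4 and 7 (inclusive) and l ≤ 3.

Count contributing orbitals for each principal shell:
n=4 → 16; n=5 → 16; n=6 → 16; n=7 → 16.
Orbitals: 16 + 16 + 16 + 16 = 64. Including both spin states (ms = ±1/2) gives 2 × 64 = 128 states.

128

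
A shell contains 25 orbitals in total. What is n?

n = 5

n² = 25 ⇒ n = 5.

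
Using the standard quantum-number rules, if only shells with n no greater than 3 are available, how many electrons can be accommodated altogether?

28

Total orbitals = 1² + 2² + 3² = 14. Doubling for spin gives 28 electrons.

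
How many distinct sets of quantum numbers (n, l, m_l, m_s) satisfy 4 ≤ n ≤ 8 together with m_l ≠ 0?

320

Go shell by shell, enumerating (l, m_l) with m_l ≠ 0:
n=4 → 12; n=5 → 20; n=6 → 30; n=7 → 42; n=8 → 56.
Orbitals: 12 + 20 + 30 + 42 + 56 = 160. Including both spin states (m_s = ±1/2) gives 2 × 160 = 320 states.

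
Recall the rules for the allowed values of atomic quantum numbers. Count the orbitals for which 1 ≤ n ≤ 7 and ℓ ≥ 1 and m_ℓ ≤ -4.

Treat each shell separately and count matching orbitals:
n=5 → 1; n=6 → 3; n=7 → 6.
Total orbitals: 1 + 3 + 6 = 10.

10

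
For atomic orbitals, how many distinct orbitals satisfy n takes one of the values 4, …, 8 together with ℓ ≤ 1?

Go shell by shell, enumerating (ℓ, m_ℓ) with ℓ ≤ 1:
n=4 → 4; n=5 → 4; n=6 → 4; n=7 → 4; n=8 → 4.
Total orbitals: 4 + 4 + 4 + 4 + 4 = 20.

20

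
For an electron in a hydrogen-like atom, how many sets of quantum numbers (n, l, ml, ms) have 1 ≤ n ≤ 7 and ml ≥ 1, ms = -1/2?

56

Go shell by shell, enumerating (l, ml) with ml ≥ 1:
n=2 → 1; n=3 → 3; n=4 → 6; n=5 → 10; n=6 → 15; n=7 → 21.
Orbitals: 1 + 3 + 6 + 10 + 15 + 21 = 56. With ms fixed to -1/2 there is one state per orbital, so 56 states.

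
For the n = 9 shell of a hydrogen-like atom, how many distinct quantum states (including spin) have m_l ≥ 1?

Go through l = 0, …, 8 (the values permitted for n = 9).
Contributions: l=1 → 1; l=2 → 2; l=3 → 3; l=4 → 4; l=5 → 5; l=6 → 6; l=7 → 7; l=8 → 8.
Orbitals: 1 + 2 + 3 + 4 + 5 + 6 + 7 + 8 = 36. Each orbital carries two spin states, so 36 × 2 = 72 states.

72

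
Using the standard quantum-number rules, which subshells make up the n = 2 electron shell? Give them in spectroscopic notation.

2s, 2p

For n = 2, l runs from 0 to 1. In spectroscopic notation l = 0,1,2,… ↔ s,p,d,f,g,h,i, so the subshells are 2s, 2p.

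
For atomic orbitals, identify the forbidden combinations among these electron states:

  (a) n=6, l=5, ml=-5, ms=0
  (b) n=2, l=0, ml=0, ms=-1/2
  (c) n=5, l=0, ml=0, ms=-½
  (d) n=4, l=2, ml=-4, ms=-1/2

(a) has ms = 0, but an electron's spin must be ±1/2.
(d) has |ml| = 4 > l = 2, violating −l ≤ ml ≤ l.
The remaining sets (b), (c) satisfy all four rules.

(a) and (d)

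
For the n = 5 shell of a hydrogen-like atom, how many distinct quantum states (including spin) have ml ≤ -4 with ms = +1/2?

With n = 5 the allowed l are 0, 1, …, 4.
Orbitals with ml ≤ -4, by l: l=4 → 1.
Orbitals: 1. With ms fixed to a single value there is one state per orbital, giving 1 state.

1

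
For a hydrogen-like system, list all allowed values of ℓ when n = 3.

ℓ is an integer with 0 ≤ ℓ ≤ n−1, so for n = 3: ℓ = 0, 1, 2.

0, 1, 2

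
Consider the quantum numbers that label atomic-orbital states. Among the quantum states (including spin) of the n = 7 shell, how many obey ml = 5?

Per l-value: l=5 → 1; l=6 → 1.
Orbitals: 1 + 1 = 2. Each orbital carries two spin states, so 2 × 2 = 4 states.

4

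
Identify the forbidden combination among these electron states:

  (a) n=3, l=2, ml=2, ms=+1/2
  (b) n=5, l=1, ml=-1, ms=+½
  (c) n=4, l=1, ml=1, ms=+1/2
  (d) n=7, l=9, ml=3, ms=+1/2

(d)

(d) has l = 9 ≥ n = 7, violating 0 ≤ l ≤ n−1.
The remaining sets (a), (b), (c) satisfy all four rules.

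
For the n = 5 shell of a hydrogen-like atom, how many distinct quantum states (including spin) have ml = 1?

The n = 5 shell has l = 0 through 4; check each.
Contributions: l=1 → 1; l=2 → 1; l=3 → 1; l=4 → 1.
Orbitals: 1 + 1 + 1 + 1 = 4. Each orbital carries two spin states, so 4 × 2 = 8 states.

8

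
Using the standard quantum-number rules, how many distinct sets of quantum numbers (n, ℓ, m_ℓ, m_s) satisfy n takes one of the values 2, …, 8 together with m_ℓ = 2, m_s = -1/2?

21

Go shell by shell, enumerating (ℓ, m_ℓ) with m_ℓ = 2:
n=3 → 1; n=4 → 2; n=5 → 3; n=6 → 4; n=7 → 5; n=8 → 6.
Orbitals: 1 + 2 + 3 + 4 + 5 + 6 = 21. With m_s fixed to -1/2 there is one state per orbital, so 21 states.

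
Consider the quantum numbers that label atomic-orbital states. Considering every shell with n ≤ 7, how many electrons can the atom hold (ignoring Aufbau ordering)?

280

Total orbitals = 1² + 2² + 3² + 4² + 5² + 6² + 7² = 140. Doubling for spin gives 280 electrons.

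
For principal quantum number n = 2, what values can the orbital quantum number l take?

l is an integer with 0 ≤ l ≤ n−1, so for n = 2: l = 0, 1.

0, 1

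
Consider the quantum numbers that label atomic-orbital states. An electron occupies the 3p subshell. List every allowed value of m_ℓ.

-1, 0, 1

The 3p subshell has ℓ = 1, and m_ℓ takes every integer from −ℓ to +ℓ. With ℓ = 1 that gives the 3 values -1, 0, 1.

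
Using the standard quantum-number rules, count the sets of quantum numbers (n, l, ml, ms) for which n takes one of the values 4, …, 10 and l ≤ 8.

Per-shell orbital counts meeting the constraint:
n=4 → 16; n=5 → 25; n=6 → 36; n=7 → 49; n=8 → 64; n=9 → 81; n=10 → 81.
Orbitals: 16 + 25 + 36 + 49 + 64 + 81 + 81 = 352. Including both spin states (ms = ±1/2) gives 2 × 352 = 704 states.

704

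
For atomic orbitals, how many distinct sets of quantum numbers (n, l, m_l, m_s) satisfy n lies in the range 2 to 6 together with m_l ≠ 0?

Treat each shell separately and count matching orbitals:
n=2 → 2; n=3 → 6; n=4 → 12; n=5 → 20; n=6 → 30.
Orbitals: 2 + 6 + 12 + 20 + 30 = 70. Including both spin states (m_s = ±1/2) gives 2 × 70 = 140 states.

140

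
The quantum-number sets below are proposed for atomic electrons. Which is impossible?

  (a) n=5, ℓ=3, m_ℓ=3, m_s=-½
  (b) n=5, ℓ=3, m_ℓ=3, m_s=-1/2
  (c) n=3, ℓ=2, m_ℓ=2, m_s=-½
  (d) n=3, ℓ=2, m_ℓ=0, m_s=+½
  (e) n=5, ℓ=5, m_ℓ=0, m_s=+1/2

(e)

(e) has ℓ = 5 ≥ n = 5, violating 0 ≤ ℓ ≤ n−1.
The remaining sets (a), (b), (c), (d) satisfy all four rules.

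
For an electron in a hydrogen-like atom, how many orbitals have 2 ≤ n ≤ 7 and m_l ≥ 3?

For each n in the range, tally the orbitals obeying m_l ≥ 3:
n=4 → 1; n=5 → 3; n=6 → 6; n=7 → 10.
Total orbitals: 1 + 3 + 6 + 10 = 20.

20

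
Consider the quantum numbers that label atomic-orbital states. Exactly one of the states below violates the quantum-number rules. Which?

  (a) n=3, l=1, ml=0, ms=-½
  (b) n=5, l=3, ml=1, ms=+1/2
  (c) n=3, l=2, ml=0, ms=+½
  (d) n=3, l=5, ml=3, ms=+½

(d) has l = 5 ≥ n = 3, violating 0 ≤ l ≤ n−1.
The remaining sets (a), (b), (c) satisfy all four rules.

(d)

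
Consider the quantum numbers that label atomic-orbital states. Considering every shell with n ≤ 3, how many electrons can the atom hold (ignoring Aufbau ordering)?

28

Total orbitals = 1² + 2² + 3² = 14. Doubling for spin gives 28 electrons.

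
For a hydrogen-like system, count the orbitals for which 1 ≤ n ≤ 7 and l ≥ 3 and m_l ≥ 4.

10

Go shell by shell, enumerating (l, m_l) with l ≥ 3 and m_l ≥ 4:
n=5 → 1; n=6 → 3; n=7 → 6.
Total orbitals: 1 + 3 + 6 = 10.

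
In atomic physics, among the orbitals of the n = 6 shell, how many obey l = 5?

11

Orbitals with l = 5, by l: l=5 → 11.
Total orbitals: 11.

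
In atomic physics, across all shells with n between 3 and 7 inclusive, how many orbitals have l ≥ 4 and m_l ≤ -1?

28

Work shell by shell — for each n, count the (l, m_l) pairs that satisfy l ≥ 4 and m_l ≤ -1:
n=5 → 4; n=6 → 9; n=7 → 15.
Total orbitals: 4 + 9 + 15 = 28.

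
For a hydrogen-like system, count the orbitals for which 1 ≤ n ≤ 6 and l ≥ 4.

29

For each n in the range, tally the orbitals obeying l ≥ 4:
n=5 → 9; n=6 → 20.
Total orbitals: 9 + 20 = 29.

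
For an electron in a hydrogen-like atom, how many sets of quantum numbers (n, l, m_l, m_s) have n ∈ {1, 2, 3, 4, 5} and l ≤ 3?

92

Treat each shell separately and count matching orbitals:
n=1 → 1; n=2 → 4; n=3 → 9; n=4 → 16; n=5 → 16.
Orbitals: 1 + 4 + 9 + 16 + 16 = 46. Including both spin states (m_s = ±1/2) gives 2 × 46 = 92 states.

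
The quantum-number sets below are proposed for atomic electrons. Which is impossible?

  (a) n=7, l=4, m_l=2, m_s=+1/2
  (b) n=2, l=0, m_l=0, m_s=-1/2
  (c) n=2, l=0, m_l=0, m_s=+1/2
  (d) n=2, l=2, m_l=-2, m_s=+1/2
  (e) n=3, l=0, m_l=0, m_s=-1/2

(d)

(d) has l = 2 ≥ n = 2, violating 0 ≤ l ≤ n−1.
The remaining sets (a), (b), (c), (e) satisfy all four rules.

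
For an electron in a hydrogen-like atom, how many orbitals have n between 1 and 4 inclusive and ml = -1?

6

Work shell by shell — for each n, count the (l, ml) pairs that satisfy ml = -1:
n=2 → 1; n=3 → 2; n=4 → 3.
Total orbitals: 1 + 2 + 3 = 6.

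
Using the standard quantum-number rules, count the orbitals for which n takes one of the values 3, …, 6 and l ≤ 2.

36

Go shell by shell, enumerating (l, m_l) with l ≤ 2:
n=3 → 9; n=4 → 9; n=5 → 9; n=6 → 9.
Total orbitals: 9 + 9 + 9 + 9 = 36.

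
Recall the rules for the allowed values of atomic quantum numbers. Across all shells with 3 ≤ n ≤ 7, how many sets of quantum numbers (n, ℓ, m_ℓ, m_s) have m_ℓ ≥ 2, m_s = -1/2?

Go shell by shell, enumerating (ℓ, m_ℓ) with m_ℓ ≥ 2:
n=3 → 1; n=4 → 3; n=5 → 6; n=6 → 10; n=7 → 15.
Orbitals: 1 + 3 + 6 + 10 + 15 = 35. With m_s fixed to -1/2 there is one state per orbital, so 35 states.

35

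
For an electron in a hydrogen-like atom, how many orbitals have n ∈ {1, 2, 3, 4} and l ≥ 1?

For each n in the range, tally the orbitals obeying l ≥ 1:
n=2 → 3; n=3 → 8; n=4 → 15.
Total orbitals: 3 + 8 + 15 = 26.

26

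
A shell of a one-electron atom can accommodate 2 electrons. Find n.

2n² = 2 ⇒ n² = 1 ⇒ n = 1.

n = 1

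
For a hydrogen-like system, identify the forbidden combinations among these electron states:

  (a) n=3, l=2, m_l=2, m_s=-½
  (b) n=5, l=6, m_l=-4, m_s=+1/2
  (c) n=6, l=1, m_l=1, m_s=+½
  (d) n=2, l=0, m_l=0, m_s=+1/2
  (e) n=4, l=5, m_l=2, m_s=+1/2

(b) has l = 6 ≥ n = 5, violating 0 ≤ l ≤ n−1.
(e) has l = 5 ≥ n = 4, violating 0 ≤ l ≤ n−1.
The remaining sets (a), (c), (d) satisfy all four rules.

(b) and (e)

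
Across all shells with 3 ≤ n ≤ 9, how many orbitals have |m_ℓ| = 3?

42

For each n in the range, tally the orbitals obeying |m_ℓ| = 3:
n=4 → 2; n=5 → 4; n=6 → 6; n=7 → 8; n=8 → 10; n=9 → 12.
Total orbitals: 2 + 4 + 6 + 8 + 10 + 12 = 42.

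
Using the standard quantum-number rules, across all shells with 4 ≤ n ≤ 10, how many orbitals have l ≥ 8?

Treat each shell separately and count matching orbitals:
n=9 → 17; n=10 → 36.
Total orbitals: 17 + 36 = 53.

53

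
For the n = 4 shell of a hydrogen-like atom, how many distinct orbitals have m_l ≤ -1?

The n = 4 shell has l = 0 through 3; check each.
Contributions: l=1 → 1; l=2 → 2; l=3 → 3.
Total orbitals: 1 + 2 + 3 = 6.

6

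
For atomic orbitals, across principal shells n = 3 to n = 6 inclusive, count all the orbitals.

Shell n has n² orbitals: 3²=9 + 4²=16 + 5²=25 + 6²=36 = 86 orbitals.

86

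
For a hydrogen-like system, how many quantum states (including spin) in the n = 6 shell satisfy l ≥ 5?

22

With n = 6 the allowed l are 0, 1, …, 5.
The (l, m_l) pairs meeting l ≥ 5 give: l=5 → 11.
Orbitals: 11. Each orbital carries two spin states, so 11 × 2 = 22 states.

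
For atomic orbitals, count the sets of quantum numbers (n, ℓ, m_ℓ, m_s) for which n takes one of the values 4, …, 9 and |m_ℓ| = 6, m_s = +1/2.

Work shell by shell — for each n, count the (ℓ, m_ℓ) pairs that satisfy |m_ℓ| = 6:
n=7 → 2; n=8 → 4; n=9 → 6.
Orbitals: 2 + 4 + 6 = 12. With m_s fixed to +1/2 there is one state per orbital, so 12 states.

12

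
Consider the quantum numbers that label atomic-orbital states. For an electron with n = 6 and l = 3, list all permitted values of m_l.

-3, -2, -1, 0, 1, 2, 3

m_l takes every integer from −l to +l. With l = 3 that gives the 7 values -3, -2, -1, 0, 1, 2, 3.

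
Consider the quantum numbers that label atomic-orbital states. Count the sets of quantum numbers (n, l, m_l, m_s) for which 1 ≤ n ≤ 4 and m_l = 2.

6

Per-shell orbital counts meeting the constraint:
n=3 → 1; n=4 → 2.
Orbitals: 1 + 2 = 3. Including both spin states (m_s = ±1/2) gives 2 × 3 = 6 states.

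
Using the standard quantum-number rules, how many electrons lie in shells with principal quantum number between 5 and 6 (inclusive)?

122

Shell n has n² orbitals: 5²=25 + 6²=36 = 61 orbitals.
Two spin states per orbital: 2 × 61 = 122 electrons.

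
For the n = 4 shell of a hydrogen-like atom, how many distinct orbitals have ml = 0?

With n = 4 the allowed l are 0, 1, …, 3.
Per l-value: l=0 → 1; l=1 → 1; l=2 → 1; l=3 → 1.
Total orbitals: 1 + 1 + 1 + 1 = 4.

4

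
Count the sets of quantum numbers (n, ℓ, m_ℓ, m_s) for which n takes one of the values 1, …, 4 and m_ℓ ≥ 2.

Go shell by shell, enumerating (ℓ, m_ℓ) with m_ℓ ≥ 2:
n=3 → 1; n=4 → 3.
Orbitals: 1 + 3 = 4. Including both spin states (m_s = ±1/2) gives 2 × 4 = 8 states.

8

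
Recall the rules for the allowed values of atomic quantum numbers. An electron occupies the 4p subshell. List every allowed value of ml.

The 4p subshell has l = 1, and ml takes every integer from −l to +l. With l = 1 that gives the 3 values -1, 0, 1.

-1, 0, 1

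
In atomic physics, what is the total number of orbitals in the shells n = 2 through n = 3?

13

Shell n has n² orbitals: 2²=4 + 3²=9 = 13 orbitals.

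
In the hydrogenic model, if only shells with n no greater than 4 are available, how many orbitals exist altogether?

Total orbitals = 1² + 2² + 3² + 4² = 30.

30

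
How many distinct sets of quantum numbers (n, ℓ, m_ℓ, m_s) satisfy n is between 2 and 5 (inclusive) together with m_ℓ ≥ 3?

8

Per-shell orbital counts meeting the constraint:
n=4 → 1; n=5 → 3.
Orbitals: 1 + 3 = 4. Including both spin states (m_s = ±1/2) gives 2 × 4 = 8 states.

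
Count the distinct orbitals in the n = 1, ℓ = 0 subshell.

A subshell has 2ℓ+1 orbitals; with ℓ = 0, that's 1.

1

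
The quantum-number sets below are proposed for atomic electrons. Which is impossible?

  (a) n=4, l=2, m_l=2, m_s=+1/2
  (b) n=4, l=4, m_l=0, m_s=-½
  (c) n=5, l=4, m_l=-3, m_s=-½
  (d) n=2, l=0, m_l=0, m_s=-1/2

(b) has l = 4 ≥ n = 4, violating 0 ≤ l ≤ n−1.
The remaining sets (a), (c), (d) satisfy all four rules.

(b)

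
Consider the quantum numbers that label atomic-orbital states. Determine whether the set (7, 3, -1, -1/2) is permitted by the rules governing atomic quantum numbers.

Yes

n = 7 is a positive integer. l = 3 satisfies 0 ≤ l ≤ n−1 = 6. ml = -1 lies in the range −l … +l (here −3 … 3). ms = -1/2 is one of ±1/2.
All four constraints are satisfied.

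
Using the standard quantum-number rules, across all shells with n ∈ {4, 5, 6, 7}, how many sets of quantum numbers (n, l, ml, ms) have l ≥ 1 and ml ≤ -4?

20

Go shell by shell, enumerating (l, ml) with l ≥ 1 and ml ≤ -4:
n=5 → 1; n=6 → 3; n=7 → 6.
Orbitals: 1 + 3 + 6 = 10. Including both spin states (ms = ±1/2) gives 2 × 10 = 20 states.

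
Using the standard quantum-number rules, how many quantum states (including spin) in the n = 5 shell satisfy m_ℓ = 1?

For n = 5, ℓ ranges over 0 … 4.
Orbitals with m_ℓ = 1, by ℓ: ℓ=1 → 1; ℓ=2 → 1; ℓ=3 → 1; ℓ=4 → 1.
Orbitals: 1 + 1 + 1 + 1 = 4. Each orbital carries two spin states, so 4 × 2 = 8 states.

8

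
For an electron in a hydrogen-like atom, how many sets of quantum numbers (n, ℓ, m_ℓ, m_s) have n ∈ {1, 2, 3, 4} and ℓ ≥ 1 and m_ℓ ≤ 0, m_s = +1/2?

16

Count contributing orbitals for each principal shell:
n=2 → 2; n=3 → 5; n=4 → 9.
Orbitals: 2 + 5 + 9 = 16. With m_s fixed to +1/2 there is one state per orbital, so 16 states.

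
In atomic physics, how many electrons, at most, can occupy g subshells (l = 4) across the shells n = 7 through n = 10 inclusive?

72

A g subshell (l = 4) exists for every n ≥ 5, so shells n = 7, 8, 9, 10 each contribute one — 4 subshells.
Since each g subshell holds 2(2·4+1) = 18 electrons, the total is 4 × 18 = 72.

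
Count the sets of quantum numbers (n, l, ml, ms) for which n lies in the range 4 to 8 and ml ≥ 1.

Per-shell orbital counts meeting the constraint:
n=4 → 6; n=5 → 10; n=6 → 15; n=7 → 21; n=8 → 28.
Orbitals: 6 + 10 + 15 + 21 + 28 = 80. Including both spin states (ms = ±1/2) gives 2 × 80 = 160 states.

160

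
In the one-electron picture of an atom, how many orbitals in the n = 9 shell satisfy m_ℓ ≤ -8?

1

For n = 9, ℓ ranges over 0 … 8.
Contributions: ℓ=8 → 1.
Total orbitals: 1.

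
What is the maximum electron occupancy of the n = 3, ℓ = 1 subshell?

A subshell with ℓ = 1 has 2ℓ+1 = 3 orbitals, each holding 2 electrons (spin ±1/2), so 3 × 2 = 6.

6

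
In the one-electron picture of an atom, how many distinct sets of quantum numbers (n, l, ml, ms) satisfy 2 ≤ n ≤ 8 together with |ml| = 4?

40

Go shell by shell, enumerating (l, ml) with |ml| = 4:
n=5 → 2; n=6 → 4; n=7 → 6; n=8 → 8.
Orbitals: 2 + 4 + 6 + 8 = 20. Including both spin states (ms = ±1/2) gives 2 × 20 = 40 states.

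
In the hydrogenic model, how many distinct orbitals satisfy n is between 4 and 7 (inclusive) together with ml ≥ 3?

20

Count contributing orbitals for each principal shell:
n=4 → 1; n=5 → 3; n=6 → 6; n=7 → 10.
Total orbitals: 1 + 3 + 6 + 10 = 20.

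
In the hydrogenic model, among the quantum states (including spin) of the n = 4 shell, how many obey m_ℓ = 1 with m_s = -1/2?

With n = 4 the allowed ℓ are 0, 1, …, 3.
Per ℓ-value: ℓ=1 → 1; ℓ=2 → 1; ℓ=3 → 1.
Orbitals: 1 + 1 + 1 = 3. With m_s fixed to a single value there is one state per orbital, giving 3 states.

3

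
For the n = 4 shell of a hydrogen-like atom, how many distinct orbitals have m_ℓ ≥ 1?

6

Orbitals with m_ℓ ≥ 1, by ℓ: ℓ=1 → 1; ℓ=2 → 2; ℓ=3 → 3.
Total orbitals: 1 + 2 + 3 = 6.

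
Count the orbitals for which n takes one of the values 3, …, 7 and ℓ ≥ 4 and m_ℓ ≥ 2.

22

Count contributing orbitals for each principal shell:
n=5 → 3; n=6 → 7; n=7 → 12.
Total orbitals: 3 + 7 + 12 = 22.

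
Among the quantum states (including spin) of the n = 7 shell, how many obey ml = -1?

For n = 7, l ranges over 0 … 6.
Per l-value: l=1 → 1; l=2 → 1; l=3 → 1; l=4 → 1; l=5 → 1; l=6 → 1.
Orbitals: 1 + 1 + 1 + 1 + 1 + 1 = 6. Each orbital carries two spin states, so 6 × 2 = 12 states.

12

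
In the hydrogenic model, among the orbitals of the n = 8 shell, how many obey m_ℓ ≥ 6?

The (ℓ, m_ℓ) pairs meeting m_ℓ ≥ 6 give: ℓ=6 → 1; ℓ=7 → 2.
Total orbitals: 1 + 2 = 3.

3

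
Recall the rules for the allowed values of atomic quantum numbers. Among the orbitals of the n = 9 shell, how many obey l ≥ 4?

65

With n = 9 the allowed l are 0, 1, …, 8.
Contributions: l=4 → 9; l=5 → 11; l=6 → 13; l=7 → 15; l=8 → 17.
Total orbitals: 9 + 11 + 13 + 15 + 17 = 65.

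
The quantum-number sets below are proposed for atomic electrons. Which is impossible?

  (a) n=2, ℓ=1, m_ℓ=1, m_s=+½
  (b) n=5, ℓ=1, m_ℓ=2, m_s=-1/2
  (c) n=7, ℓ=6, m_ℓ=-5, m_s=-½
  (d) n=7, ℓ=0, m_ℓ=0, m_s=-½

(b) has |m_ℓ| = 2 > ℓ = 1, violating −ℓ ≤ m_ℓ ≤ ℓ.
The remaining sets (a), (c), (d) satisfy all four rules.

(b)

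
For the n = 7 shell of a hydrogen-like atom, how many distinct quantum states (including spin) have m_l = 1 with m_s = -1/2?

The (l, m_l) pairs meeting m_l = 1 give: l=1 → 1; l=2 → 1; l=3 → 1; l=4 → 1; l=5 → 1; l=6 → 1.
Orbitals: 1 + 1 + 1 + 1 + 1 + 1 = 6. With m_s fixed to a single value there is one state per orbital, giving 6 states.

6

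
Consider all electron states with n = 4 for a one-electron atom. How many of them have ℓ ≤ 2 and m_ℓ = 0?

6

Go through ℓ = 0, …, 3 (the values permitted for n = 4).
Per ℓ-value: ℓ=0 → 1; ℓ=1 → 1; ℓ=2 → 1.
Orbitals: 1 + 1 + 1 = 3. Each orbital carries two spin states, so 3 × 2 = 6 states.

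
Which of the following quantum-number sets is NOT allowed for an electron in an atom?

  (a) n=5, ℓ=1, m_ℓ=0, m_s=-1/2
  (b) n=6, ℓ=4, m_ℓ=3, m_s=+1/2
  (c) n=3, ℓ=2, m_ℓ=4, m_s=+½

(c) has |m_ℓ| = 4 > ℓ = 2, violating −ℓ ≤ m_ℓ ≤ ℓ.
The remaining sets (a), (b) satisfy all four rules.

(c)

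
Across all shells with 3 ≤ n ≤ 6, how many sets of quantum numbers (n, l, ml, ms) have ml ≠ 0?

136

Count contributing orbitals for each principal shell:
n=3 → 6; n=4 → 12; n=5 → 20; n=6 → 30.
Orbitals: 6 + 12 + 20 + 30 = 68. Including both spin states (ms = ±1/2) gives 2 × 68 = 136 states.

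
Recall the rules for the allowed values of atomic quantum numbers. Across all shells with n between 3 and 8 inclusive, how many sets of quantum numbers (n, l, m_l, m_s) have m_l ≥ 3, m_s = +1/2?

35

Treat each shell separately and count matching orbitals:
n=4 → 1; n=5 → 3; n=6 → 6; n=7 → 10; n=8 → 15.
Orbitals: 1 + 3 + 6 + 10 + 15 = 35. With m_s fixed to +1/2 there is one state per orbital, so 35 states.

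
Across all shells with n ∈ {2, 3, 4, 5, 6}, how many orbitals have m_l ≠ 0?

Treat each shell separately and count matching orbitals:
n=2 → 2; n=3 → 6; n=4 → 12; n=5 → 20; n=6 → 30.
Total orbitals: 2 + 6 + 12 + 20 + 30 = 70.

70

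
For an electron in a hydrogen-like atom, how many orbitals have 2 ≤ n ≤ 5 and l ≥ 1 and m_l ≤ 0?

30

Go shell by shell, enumerating (l, m_l) with l ≥ 1 and m_l ≤ 0:
n=2 → 2; n=3 → 5; n=4 → 9; n=5 → 14.
Total orbitals: 2 + 5 + 9 + 14 = 30.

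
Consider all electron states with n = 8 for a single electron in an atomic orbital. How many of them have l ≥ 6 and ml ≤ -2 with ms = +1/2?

11

Go through l = 0, …, 7 (the values permitted for n = 8).
Contributions: l=6 → 5; l=7 → 6.
Orbitals: 5 + 6 = 11. With ms fixed to a single value there is one state per orbital, giving 11 states.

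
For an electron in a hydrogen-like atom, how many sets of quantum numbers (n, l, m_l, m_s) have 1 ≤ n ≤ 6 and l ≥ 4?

58

Treat each shell separately and count matching orbitals:
n=5 → 9; n=6 → 20.
Orbitals: 9 + 20 = 29. Including both spin states (m_s = ±1/2) gives 2 × 29 = 58 states.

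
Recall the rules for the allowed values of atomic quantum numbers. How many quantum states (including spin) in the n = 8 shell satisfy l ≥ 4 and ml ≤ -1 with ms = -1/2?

22

Go through l = 0, …, 7 (the values permitted for n = 8).
Contributions: l=4 → 4; l=5 → 5; l=6 → 6; l=7 → 7.
Orbitals: 4 + 5 + 6 + 7 = 22. With ms fixed to a single value there is one state per orbital, giving 22 states.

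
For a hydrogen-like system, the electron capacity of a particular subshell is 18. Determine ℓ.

ℓ = 4

2(2ℓ+1) = 18 ⇒ 2ℓ+1 = 9 ⇒ ℓ = 4.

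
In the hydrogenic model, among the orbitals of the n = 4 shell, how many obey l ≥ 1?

With n = 4 the allowed l are 0, 1, …, 3.
The (l, ml) pairs meeting l ≥ 1 give: l=1 → 3; l=2 → 5; l=3 → 7.
Total orbitals: 3 + 5 + 7 = 15.

15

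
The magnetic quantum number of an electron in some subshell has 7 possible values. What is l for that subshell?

m_l ranges over 2l+1 integers, so 2l+1 = 7 ⇒ l = 3.

l = 3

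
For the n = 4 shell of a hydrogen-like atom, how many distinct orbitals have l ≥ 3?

Contributions: l=3 → 7.
Total orbitals: 7.

7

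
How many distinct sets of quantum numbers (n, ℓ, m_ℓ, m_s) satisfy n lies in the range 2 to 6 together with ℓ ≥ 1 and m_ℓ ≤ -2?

40

Count contributing orbitals for each principal shell:
n=3 → 1; n=4 → 3; n=5 → 6; n=6 → 10.
Orbitals: 1 + 3 + 6 + 10 = 20. Including both spin states (m_s = ±1/2) gives 2 × 20 = 40 states.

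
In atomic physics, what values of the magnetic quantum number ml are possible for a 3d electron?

The 3d subshell has l = 2, and ml takes every integer from −l to +l. With l = 2 that gives the 5 values -2, -1, 0, 1, 2.

-2, -1, 0, 1, 2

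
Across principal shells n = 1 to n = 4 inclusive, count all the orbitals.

30

Shell n has n² orbitals: 1²=1 + 2²=4 + 3²=9 + 4²=16 = 30 orbitals.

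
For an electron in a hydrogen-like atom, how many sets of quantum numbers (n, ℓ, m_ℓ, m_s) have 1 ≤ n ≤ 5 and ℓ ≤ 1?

Count contributing orbitals for each principal shell:
n=1 → 1; n=2 → 4; n=3 → 4; n=4 → 4; n=5 → 4.
Orbitals: 1 + 4 + 4 + 4 + 4 = 17. Including both spin states (m_s = ±1/2) gives 2 × 17 = 34 states.

34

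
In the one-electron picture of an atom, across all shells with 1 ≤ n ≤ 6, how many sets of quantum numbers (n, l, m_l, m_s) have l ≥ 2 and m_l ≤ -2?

Go shell by shell, enumerating (l, m_l) with l ≥ 2 and m_l ≤ -2:
n=3 → 1; n=4 → 3; n=5 → 6; n=6 → 10.
Orbitals: 1 + 3 + 6 + 10 = 20. Including both spin states (m_s = ±1/2) gives 2 × 20 = 40 states.

40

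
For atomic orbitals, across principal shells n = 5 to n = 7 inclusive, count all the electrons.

Shell n has n² orbitals: 5²=25 + 6²=36 + 7²=49 = 110 orbitals.
Two spin states per orbital: 2 × 110 = 220 electrons.

220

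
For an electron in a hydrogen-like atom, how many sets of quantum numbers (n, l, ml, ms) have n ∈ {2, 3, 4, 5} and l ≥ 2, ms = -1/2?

38

Work shell by shell — for each n, count the (l, ml) pairs that satisfy l ≥ 2:
n=3 → 5; n=4 → 12; n=5 → 21.
Orbitals: 5 + 12 + 21 = 38. With ms fixed to -1/2 there is one state per orbital, so 38 states.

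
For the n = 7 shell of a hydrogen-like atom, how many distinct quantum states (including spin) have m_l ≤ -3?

Per l-value: l=3 → 1; l=4 → 2; l=5 → 3; l=6 → 4.
Orbitals: 1 + 2 + 3 + 4 = 10. Each orbital carries two spin states, so 10 × 2 = 20 states.

20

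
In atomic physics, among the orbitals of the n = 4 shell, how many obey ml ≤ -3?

1

For n = 4, l ranges over 0 … 3.
Orbitals with ml ≤ -3, by l: l=3 → 1.
Total orbitals: 1.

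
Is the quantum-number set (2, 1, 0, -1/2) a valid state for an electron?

Yes

n = 2 is a positive integer. l = 1 satisfies 0 ≤ l ≤ n−1 = 1. ml = 0 lies in the range −l … +l (here −1 … 1). ms = -1/2 is one of ±1/2.
All four constraints are satisfied.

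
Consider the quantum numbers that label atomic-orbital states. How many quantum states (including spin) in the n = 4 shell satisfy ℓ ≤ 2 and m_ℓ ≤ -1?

6

For n = 4, ℓ ranges over 0 … 3.
Contributions: ℓ=1 → 1; ℓ=2 → 2.
Orbitals: 1 + 2 = 3. Each orbital carries two spin states, so 3 × 2 = 6 states.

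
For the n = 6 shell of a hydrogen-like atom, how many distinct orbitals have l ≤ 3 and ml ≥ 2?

3

With n = 6 the allowed l are 0, 1, …, 5.
Per l-value: l=2 → 1; l=3 → 2.
Total orbitals: 1 + 2 = 3.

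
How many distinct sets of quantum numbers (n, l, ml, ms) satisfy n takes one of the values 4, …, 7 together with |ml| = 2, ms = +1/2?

28

Per-shell orbital counts meeting the constraint:
n=4 → 4; n=5 → 6; n=6 → 8; n=7 → 10.
Orbitals: 4 + 6 + 8 + 10 = 28. With ms fixed to +1/2 there is one state per orbital, so 28 states.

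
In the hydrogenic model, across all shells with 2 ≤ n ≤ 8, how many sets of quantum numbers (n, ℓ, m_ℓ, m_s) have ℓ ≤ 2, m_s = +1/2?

58

Per-shell orbital counts meeting the constraint:
n=2 → 4; n=3 → 9; n=4 → 9; n=5 → 9; n=6 → 9; n=7 → 9; n=8 → 9.
Orbitals: 4 + 9 + 9 + 9 + 9 + 9 + 9 = 58. With m_s fixed to +1/2 there is one state per orbital, so 58 states.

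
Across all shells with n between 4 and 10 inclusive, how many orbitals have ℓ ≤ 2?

63

Treat each shell separately and count matching orbitals:
n=4 → 9; n=5 → 9; n=6 → 9; n=7 → 9; n=8 → 9; n=9 → 9; n=10 → 9.
Total orbitals: 9 + 9 + 9 + 9 + 9 + 9 + 9 = 63.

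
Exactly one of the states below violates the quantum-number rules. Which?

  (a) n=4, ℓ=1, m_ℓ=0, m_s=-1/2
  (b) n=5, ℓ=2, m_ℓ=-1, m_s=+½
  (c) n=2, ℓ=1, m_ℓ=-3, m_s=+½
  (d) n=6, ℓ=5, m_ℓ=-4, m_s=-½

(c) has |m_ℓ| = 3 > ℓ = 1, violating −ℓ ≤ m_ℓ ≤ ℓ.
The remaining sets (a), (b), (d) satisfy all four rules.

(c)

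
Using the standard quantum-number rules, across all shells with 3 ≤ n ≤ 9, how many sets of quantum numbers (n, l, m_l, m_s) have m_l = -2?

56

Per-shell orbital counts meeting the constraint:
n=3 → 1; n=4 → 2; n=5 → 3; n=6 → 4; n=7 → 5; n=8 → 6; n=9 → 7.
Orbitals: 1 + 2 + 3 + 4 + 5 + 6 + 7 = 28. Including both spin states (m_s = ±1/2) gives 2 × 28 = 56 states.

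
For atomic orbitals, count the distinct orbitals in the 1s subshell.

1

A subshell has 2l+1 orbitals; with l = 0, that's 1.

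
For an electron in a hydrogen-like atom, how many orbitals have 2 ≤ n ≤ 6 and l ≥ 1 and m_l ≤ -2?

20

Treat each shell separately and count matching orbitals:
n=3 → 1; n=4 → 3; n=5 → 6; n=6 → 10.
Total orbitals: 1 + 3 + 6 + 10 = 20.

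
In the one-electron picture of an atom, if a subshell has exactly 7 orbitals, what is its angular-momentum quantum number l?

l = 3 (f)

2l+1 = 7 gives l = 3.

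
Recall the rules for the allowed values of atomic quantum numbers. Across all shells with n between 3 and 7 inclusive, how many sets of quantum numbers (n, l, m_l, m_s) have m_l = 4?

Treat each shell separately and count matching orbitals:
n=5 → 1; n=6 → 2; n=7 → 3.
Orbitals: 1 + 2 + 3 = 6. Including both spin states (m_s = ±1/2) gives 2 × 6 = 12 states.

12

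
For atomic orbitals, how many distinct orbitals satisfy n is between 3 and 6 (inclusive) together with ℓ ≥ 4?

29

Go shell by shell, enumerating (ℓ, m_ℓ) with ℓ ≥ 4:
n=5 → 9; n=6 → 20.
Total orbitals: 9 + 20 = 29.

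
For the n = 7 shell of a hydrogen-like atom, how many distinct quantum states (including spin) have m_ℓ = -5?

4

Orbitals with m_ℓ = -5, by ℓ: ℓ=5 → 1; ℓ=6 → 1.
Orbitals: 1 + 1 = 2. Each orbital carries two spin states, so 2 × 2 = 4 states.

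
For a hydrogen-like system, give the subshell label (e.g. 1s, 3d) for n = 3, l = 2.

3d

l = 2 corresponds to the letter 'd', so the subshell is 3d.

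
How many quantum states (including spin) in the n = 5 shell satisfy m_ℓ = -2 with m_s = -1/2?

3

Go through ℓ = 0, …, 4 (the values permitted for n = 5).
Orbitals with m_ℓ = -2, by ℓ: ℓ=2 → 1; ℓ=3 → 1; ℓ=4 → 1.
Orbitals: 1 + 1 + 1 = 3. With m_s fixed to a single value there is one state per orbital, giving 3 states.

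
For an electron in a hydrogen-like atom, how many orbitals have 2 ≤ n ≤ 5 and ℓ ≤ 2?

31

Treat each shell separately and count matching orbitals:
n=2 → 4; n=3 → 9; n=4 → 9; n=5 → 9.
Total orbitals: 4 + 9 + 9 + 9 = 31.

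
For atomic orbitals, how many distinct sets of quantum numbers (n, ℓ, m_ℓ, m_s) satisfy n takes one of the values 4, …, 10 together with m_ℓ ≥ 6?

Per-shell orbital counts meeting the constraint:
n=7 → 1; n=8 → 3; n=9 → 6; n=10 → 10.
Orbitals: 1 + 3 + 6 + 10 = 20. Including both spin states (m_s = ±1/2) gives 2 × 20 = 40 states.

40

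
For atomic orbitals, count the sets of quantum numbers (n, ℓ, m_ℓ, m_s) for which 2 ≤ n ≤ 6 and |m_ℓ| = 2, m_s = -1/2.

Go shell by shell, enumerating (ℓ, m_ℓ) with |m_ℓ| = 2:
n=3 → 2; n=4 → 4; n=5 → 6; n=6 → 8.
Orbitals: 2 + 4 + 6 + 8 = 20. With m_s fixed to -1/2 there is one state per orbital, so 20 states.

20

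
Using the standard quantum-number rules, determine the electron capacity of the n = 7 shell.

98

A shell holds 2n² electrons: 2 × 7² = 2 × 49 = 98.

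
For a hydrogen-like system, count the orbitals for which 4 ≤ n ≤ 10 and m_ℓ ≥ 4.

56

Count contributing orbitals for each principal shell:
n=5 → 1; n=6 → 3; n=7 → 6; n=8 → 10; n=9 → 15; n=10 → 21.
Total orbitals: 1 + 3 + 6 + 10 + 15 + 21 = 56.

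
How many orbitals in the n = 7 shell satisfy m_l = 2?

5

Go through l = 0, …, 6 (the values permitted for n = 7).
The (l, m_l) pairs meeting m_l = 2 give: l=2 → 1; l=3 → 1; l=4 → 1; l=5 → 1; l=6 → 1.
Total orbitals: 1 + 1 + 1 + 1 + 1 = 5.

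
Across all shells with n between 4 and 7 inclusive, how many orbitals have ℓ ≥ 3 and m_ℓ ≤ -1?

40

For each n in the range, tally the orbitals obeying ℓ ≥ 3 and m_ℓ ≤ -1:
n=4 → 3; n=5 → 7; n=6 → 12; n=7 → 18.
Total orbitals: 3 + 7 + 12 + 18 = 40.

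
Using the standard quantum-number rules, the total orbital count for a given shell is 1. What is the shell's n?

n = 1

n² = 1 ⇒ n = 1.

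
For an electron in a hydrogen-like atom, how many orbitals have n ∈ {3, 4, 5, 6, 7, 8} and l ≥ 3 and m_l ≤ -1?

Count contributing orbitals for each principal shell:
n=4 → 3; n=5 → 7; n=6 → 12; n=7 → 18; n=8 → 25.
Total orbitals: 3 + 7 + 12 + 18 + 25 = 65.

65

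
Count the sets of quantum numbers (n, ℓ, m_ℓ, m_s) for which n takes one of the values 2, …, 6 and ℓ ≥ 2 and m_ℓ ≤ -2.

40

For each n in the range, tally the orbitals obeying ℓ ≥ 2 and m_ℓ ≤ -2:
n=3 → 1; n=4 → 3; n=5 → 6; n=6 → 10.
Orbitals: 1 + 3 + 6 + 10 = 20. Including both spin states (m_s = ±1/2) gives 2 × 20 = 40 states.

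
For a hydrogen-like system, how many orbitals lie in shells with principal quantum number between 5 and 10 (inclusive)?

Shell n has n² orbitals: 5²=25 + 6²=36 + 7²=49 + 8²=64 + 9²=81 + 10²=100 = 355 orbitals.

355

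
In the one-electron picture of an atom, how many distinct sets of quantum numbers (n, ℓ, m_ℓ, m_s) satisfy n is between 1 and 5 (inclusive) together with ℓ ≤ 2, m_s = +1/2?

32

Treat each shell separately and count matching orbitals:
n=1 → 1; n=2 → 4; n=3 → 9; n=4 → 9; n=5 → 9.
Orbitals: 1 + 4 + 9 + 9 + 9 = 32. With m_s fixed to +1/2 there is one state per orbital, so 32 states.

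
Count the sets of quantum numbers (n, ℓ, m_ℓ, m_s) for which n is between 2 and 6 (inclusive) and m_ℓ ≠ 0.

Work shell by shell — for each n, count the (ℓ, m_ℓ) pairs that satisfy m_ℓ ≠ 0:
n=2 → 2; n=3 → 6; n=4 → 12; n=5 → 20; n=6 → 30.
Orbitals: 2 + 6 + 12 + 20 + 30 = 70. Including both spin states (m_s = ±1/2) gives 2 × 70 = 140 states.

140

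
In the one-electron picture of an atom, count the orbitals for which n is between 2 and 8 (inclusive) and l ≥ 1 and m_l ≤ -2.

Per-shell orbital counts meeting the constraint:
n=3 → 1; n=4 → 3; n=5 → 6; n=6 → 10; n=7 → 15; n=8 → 21.
Total orbitals: 1 + 3 + 6 + 10 + 15 + 21 = 56.

56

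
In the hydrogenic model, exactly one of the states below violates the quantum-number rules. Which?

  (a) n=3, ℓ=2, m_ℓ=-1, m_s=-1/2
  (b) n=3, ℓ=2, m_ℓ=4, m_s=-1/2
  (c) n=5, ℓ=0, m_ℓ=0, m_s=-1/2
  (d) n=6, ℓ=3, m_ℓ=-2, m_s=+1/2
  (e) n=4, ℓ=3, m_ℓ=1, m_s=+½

(b) has |m_ℓ| = 4 > ℓ = 2, violating −ℓ ≤ m_ℓ ≤ ℓ.
The remaining sets (a), (c), (d), (e) satisfy all four rules.

(b)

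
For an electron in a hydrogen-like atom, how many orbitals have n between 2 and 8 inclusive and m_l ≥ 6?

Per-shell orbital counts meeting the constraint:
n=7 → 1; n=8 → 3.
Total orbitals: 1 + 3 = 4.

4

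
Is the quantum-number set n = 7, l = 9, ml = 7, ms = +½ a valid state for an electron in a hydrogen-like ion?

The orbital quantum number must satisfy 0 ≤ l ≤ n−1. With n = 7 the allowed l values are 0, 1, 2, 3, 4, 5, 6, so l = 9 is out of range.

No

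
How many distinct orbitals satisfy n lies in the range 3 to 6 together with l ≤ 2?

36

Per-shell orbital counts meeting the constraint:
n=3 → 9; n=4 → 9; n=5 → 9; n=6 → 9.
Total orbitals: 9 + 9 + 9 + 9 = 36.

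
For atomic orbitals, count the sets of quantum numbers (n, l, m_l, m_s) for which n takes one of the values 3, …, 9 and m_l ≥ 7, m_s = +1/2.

4

For each n in the range, tally the orbitals obeying m_l ≥ 7:
n=8 → 1; n=9 → 3.
Orbitals: 1 + 3 = 4. With m_s fixed to +1/2 there is one state per orbital, so 4 states.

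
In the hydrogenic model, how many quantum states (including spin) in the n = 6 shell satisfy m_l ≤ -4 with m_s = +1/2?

3

Orbitals with m_l ≤ -4, by l: l=4 → 1; l=5 → 2.
Orbitals: 1 + 2 = 3. With m_s fixed to a single value there is one state per orbital, giving 3 states.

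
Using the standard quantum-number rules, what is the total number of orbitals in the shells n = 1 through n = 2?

Shell n has n² orbitals: 1²=1 + 2²=4 = 5 orbitals.

5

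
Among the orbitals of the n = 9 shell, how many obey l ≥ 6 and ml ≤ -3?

15

Go through l = 0, …, 8 (the values permitted for n = 9).
Per l-value: l=6 → 4; l=7 → 5; l=8 → 6.
Total orbitals: 4 + 5 + 6 = 15.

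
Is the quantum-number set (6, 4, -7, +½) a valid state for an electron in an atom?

Not allowed

The magnetic quantum number must satisfy −l ≤ ml ≤ l. With l = 4, ml can only be -4, -3, -2, -1, 0, 1, 2, 3, 4, so ml = -7 is forbidden.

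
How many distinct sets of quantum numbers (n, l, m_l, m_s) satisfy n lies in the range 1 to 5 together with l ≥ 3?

Treat each shell separately and count matching orbitals:
n=4 → 7; n=5 → 16.
Orbitals: 7 + 16 = 23. Including both spin states (m_s = ±1/2) gives 2 × 23 = 46 states.

46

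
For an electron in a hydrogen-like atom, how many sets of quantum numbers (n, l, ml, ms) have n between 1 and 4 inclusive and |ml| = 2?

For each n in the range, tally the orbitals obeying |ml| = 2:
n=3 → 2; n=4 → 4.
Orbitals: 2 + 4 = 6. Including both spin states (ms = ±1/2) gives 2 × 6 = 12 states.

12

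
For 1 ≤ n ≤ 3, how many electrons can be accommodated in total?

Total orbitals = 1² + 2² + 3² = 14. Doubling for spin gives 28 electrons.

28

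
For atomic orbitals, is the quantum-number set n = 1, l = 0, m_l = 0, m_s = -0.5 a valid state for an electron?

n = 1 is a positive integer. l = 0 satisfies 0 ≤ l ≤ n−1 = 0. m_l = 0 lies in the range −l … +l (here 0). m_s = -1/2 is one of ±1/2.
All four constraints are satisfied.

Yes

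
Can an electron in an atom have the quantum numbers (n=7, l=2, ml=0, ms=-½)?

n = 7 is a positive integer. l = 2 satisfies 0 ≤ l ≤ n−1 = 6. ml = 0 lies in the range −l … +l (here −2 … 2). ms = -1/2 is one of ±1/2.
All four constraints are satisfied.

Allowed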